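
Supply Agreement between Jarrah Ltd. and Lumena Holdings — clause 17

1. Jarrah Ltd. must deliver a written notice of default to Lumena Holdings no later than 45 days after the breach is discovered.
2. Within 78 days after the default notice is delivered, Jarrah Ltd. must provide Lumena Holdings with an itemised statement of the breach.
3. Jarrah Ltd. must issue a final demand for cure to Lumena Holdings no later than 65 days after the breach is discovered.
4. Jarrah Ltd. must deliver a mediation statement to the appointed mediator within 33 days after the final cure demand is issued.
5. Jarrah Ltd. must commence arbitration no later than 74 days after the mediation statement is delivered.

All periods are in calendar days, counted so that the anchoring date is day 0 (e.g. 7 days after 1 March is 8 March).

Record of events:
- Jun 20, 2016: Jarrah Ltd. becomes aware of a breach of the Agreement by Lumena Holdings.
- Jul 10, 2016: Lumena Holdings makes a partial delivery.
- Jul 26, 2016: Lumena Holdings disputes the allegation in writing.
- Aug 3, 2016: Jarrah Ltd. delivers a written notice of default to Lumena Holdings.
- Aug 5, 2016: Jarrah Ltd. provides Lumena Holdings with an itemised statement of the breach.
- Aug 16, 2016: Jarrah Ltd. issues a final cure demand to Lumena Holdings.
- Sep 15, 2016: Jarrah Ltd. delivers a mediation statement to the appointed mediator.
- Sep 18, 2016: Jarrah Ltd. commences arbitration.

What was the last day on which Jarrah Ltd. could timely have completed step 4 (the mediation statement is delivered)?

Step 4 runs from Aug 16, 2016, when the final cure demand is issued. 33 days after Aug 16, 2016 is Sep 18, 2016.

Sep 18, 2016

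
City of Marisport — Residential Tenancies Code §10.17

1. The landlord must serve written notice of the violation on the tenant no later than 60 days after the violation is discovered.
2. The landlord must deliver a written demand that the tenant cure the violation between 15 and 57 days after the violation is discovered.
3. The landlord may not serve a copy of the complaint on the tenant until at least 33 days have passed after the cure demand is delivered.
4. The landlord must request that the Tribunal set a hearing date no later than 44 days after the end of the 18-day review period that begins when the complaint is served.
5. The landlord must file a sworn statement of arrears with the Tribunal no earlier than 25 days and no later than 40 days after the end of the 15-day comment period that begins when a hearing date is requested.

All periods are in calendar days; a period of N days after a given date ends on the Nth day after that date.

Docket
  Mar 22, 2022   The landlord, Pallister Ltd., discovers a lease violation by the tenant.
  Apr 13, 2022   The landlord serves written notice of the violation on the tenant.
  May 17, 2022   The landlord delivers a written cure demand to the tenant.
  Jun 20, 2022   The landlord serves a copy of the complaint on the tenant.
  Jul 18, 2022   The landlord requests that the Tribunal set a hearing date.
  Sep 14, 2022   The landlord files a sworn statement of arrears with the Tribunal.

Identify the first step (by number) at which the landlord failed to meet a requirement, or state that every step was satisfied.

Step 1: 60 days after Mar 22, 2022 (when the violation is discovered) is May 21, 2022; done Apr 13, 2022 — timely.
Step 2: the window is 15–57 days after Mar 22, 2022 (when the violation is discovered), so Apr 6, 2022 through May 18, 2022; May 17, 2022 falls inside that range.
Step 3: the earliest permitted date is 33 days after May 17, 2022 (when the cure demand is delivered), i.e. Jun 19, 2022; done Jun 20, 2022, after the minimum wait.
Step 4: 44 days after Jul 8, 2022 (end of the 18-day review period, which began when the complaint is served on Jun 20, 2022) is Aug 21, 2022; completed Jul 18, 2022, before the deadline.
Step 5: the window is 25–40 days after Aug 2, 2022 (end of the 15-day comment period, which began when a hearing date is requested on Jul 18, 2022), so Aug 27, 2022 through Sep 11, 2022; Sep 14, 2022 is 3 days past the end of the window.

Step 5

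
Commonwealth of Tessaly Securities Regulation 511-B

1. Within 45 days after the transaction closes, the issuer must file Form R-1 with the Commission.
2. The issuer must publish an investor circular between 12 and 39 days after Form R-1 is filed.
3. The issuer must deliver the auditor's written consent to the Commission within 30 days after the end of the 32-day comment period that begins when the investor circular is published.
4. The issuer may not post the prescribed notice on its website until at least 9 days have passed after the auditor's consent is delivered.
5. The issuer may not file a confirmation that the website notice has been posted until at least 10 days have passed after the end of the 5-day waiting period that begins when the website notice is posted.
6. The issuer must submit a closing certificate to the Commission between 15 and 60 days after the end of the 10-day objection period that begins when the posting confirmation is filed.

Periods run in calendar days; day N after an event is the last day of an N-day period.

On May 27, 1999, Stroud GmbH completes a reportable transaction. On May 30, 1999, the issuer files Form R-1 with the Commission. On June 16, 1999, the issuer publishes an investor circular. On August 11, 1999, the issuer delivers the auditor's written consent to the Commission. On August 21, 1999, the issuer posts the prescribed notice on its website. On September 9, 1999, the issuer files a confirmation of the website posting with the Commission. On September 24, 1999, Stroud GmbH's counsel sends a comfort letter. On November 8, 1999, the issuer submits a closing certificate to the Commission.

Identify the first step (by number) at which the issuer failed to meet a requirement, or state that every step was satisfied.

Step 1 — counting 45 days from May 27, 1999 (when the transaction closes) gives a deadline of July 11, 1999; done May 30, 1999 — timely.
Step 2 — 12 and 39 days from May 30, 1999 (when Form R-1 is filed) are June 11, 1999 and July 8, 1999 respectively; done June 16, 1999, which is between those dates.
Step 3 — counting 30 days from July 18, 1999 (end of the 32-day comment period, which began when the investor circular is published on June 16, 1999) gives a deadline of August 17, 1999; August 11, 1999 is within that limit.
Step 4 — must wait 9 days from August 11, 1999 (when the auditor's consent is delivered), so not before August 20, 1999; done August 21, 1999 — permitted.
Step 5 — must wait 10 days from August 26, 1999 (end of the 5-day waiting period, which began when the website notice is posted on August 21, 1999), so not before September 5, 1999; done September 9, 1999, after the minimum wait.
Step 6 — 15 and 60 days from September 19, 1999 (end of the 10-day objection period, which began when the posting confirmation is filed on September 9, 1999) are October 4, 1999 and November 18, 1999 respectively; done November 8, 1999, which is between those dates.

None — every step was satisfied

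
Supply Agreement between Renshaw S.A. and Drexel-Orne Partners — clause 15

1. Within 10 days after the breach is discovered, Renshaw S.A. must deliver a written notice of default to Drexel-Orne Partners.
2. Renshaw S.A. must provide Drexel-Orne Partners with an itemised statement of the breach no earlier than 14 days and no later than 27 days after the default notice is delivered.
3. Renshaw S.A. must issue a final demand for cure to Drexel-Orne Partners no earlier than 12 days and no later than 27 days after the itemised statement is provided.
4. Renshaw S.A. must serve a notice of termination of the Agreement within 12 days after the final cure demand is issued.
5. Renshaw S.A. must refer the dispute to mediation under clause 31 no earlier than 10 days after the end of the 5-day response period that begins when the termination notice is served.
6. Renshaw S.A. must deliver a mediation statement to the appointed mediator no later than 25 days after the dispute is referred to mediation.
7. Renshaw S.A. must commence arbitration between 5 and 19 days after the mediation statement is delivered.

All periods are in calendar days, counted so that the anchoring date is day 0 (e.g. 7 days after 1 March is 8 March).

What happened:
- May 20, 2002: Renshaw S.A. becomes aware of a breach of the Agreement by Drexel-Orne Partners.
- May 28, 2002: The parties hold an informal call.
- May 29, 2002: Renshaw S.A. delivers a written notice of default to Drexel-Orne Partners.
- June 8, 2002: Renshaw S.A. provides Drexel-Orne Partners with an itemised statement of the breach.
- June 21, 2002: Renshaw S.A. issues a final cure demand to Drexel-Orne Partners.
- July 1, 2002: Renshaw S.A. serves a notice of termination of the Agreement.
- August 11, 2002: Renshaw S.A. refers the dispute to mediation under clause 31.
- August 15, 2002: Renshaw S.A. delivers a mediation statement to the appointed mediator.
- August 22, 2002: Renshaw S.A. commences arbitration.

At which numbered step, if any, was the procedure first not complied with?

Step 1 — counting 10 days from May 20, 2002 (when the breach is discovered) gives a deadline of May 30, 2002; done May 29, 2002 — timely.
Step 2 — 14 and 27 days from May 29, 2002 (when the default notice is delivered) are June 12, 2002 and June 25, 2002 respectively; done June 8, 2002 — 4 days before the window opened.
Later steps need not be reached.

Step 2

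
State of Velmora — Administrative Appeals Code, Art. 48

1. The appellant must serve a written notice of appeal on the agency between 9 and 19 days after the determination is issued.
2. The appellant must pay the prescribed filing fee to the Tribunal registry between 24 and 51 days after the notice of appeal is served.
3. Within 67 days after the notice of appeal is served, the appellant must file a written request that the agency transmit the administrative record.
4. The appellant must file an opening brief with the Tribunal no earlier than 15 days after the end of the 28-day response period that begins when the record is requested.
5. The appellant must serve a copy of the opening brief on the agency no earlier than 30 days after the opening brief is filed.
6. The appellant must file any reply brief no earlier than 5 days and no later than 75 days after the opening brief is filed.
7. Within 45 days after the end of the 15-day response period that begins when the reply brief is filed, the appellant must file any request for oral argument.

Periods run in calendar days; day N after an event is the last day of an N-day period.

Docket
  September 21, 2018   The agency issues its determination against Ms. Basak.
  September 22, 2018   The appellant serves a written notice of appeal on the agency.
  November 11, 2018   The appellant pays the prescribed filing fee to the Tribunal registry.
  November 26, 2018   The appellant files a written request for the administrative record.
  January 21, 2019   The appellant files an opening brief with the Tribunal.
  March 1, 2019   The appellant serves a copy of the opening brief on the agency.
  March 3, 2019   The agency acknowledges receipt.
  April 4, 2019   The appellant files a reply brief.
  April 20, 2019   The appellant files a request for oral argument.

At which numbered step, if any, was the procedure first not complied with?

(1) the permitted window runs from September 21, 2018 + 9 = September 30, 2018 to September 21, 2018 + 19 = October 10, 2018; September 22, 2018 is 8 days too early.
No need to go further; step 1 was not satisfied.

Step 1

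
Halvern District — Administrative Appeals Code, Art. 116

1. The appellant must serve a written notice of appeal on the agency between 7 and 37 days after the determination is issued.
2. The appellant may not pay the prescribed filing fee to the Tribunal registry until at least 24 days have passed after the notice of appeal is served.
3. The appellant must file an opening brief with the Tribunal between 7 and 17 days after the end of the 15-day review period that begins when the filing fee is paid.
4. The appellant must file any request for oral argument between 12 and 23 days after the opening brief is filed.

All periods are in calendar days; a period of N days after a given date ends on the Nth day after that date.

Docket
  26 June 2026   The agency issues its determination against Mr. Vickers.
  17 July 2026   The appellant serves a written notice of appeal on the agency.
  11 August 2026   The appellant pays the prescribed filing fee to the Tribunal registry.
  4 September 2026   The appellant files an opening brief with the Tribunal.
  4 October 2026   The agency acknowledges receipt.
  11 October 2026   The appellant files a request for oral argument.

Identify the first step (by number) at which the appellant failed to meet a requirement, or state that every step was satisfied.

Step 1 — 7 and 37 days from 26 June 2026 (when the determination is issued) are 3 July 2026 and 2 August 2026 respectively; 17 July 2026 falls inside that range.
Step 2 — must wait 24 days from 17 July 2026 (when the notice of appeal is served), so not before 10 August 2026; done 11 August 2026 — permitted.
Step 3 — 7 and 17 days from 26 August 2026 (end of the 15-day review period, which began when the filing fee is paid on 11 August 2026) are 2 September 2026 and 12 September 2026 respectively; done 4 September 2026, which is between those dates.
Step 4 — 12 and 23 days from 4 September 2026 (when the opening brief is filed) are 16 September 2026 and 27 September 2026 respectively; 11 October 2026 is 14 days past the end of the window.
The procedure was therefore not followed at step 4.

Step 4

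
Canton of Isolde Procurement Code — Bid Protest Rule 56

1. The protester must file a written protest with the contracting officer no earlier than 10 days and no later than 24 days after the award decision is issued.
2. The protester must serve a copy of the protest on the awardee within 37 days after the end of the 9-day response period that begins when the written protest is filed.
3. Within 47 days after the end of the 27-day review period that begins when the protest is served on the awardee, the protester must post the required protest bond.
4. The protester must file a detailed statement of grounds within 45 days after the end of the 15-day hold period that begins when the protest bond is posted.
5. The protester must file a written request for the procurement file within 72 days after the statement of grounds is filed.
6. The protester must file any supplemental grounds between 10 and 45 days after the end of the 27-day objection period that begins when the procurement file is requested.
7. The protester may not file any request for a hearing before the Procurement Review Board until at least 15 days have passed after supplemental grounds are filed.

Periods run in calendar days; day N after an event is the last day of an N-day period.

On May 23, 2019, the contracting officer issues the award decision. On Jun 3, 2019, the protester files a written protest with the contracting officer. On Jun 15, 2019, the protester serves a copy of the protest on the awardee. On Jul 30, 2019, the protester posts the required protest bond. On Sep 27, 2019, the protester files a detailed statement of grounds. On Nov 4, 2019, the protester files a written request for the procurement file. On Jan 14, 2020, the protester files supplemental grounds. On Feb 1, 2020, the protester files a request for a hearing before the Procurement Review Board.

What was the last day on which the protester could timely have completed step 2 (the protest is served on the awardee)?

Jul 19, 2019

The written protest is filed on Jun 3, 2019; the 9-day response period therefore ends Jun 12, 2019, and step 2 runs from that date. 37 days after Jun 12, 2019 is Jul 19, 2019.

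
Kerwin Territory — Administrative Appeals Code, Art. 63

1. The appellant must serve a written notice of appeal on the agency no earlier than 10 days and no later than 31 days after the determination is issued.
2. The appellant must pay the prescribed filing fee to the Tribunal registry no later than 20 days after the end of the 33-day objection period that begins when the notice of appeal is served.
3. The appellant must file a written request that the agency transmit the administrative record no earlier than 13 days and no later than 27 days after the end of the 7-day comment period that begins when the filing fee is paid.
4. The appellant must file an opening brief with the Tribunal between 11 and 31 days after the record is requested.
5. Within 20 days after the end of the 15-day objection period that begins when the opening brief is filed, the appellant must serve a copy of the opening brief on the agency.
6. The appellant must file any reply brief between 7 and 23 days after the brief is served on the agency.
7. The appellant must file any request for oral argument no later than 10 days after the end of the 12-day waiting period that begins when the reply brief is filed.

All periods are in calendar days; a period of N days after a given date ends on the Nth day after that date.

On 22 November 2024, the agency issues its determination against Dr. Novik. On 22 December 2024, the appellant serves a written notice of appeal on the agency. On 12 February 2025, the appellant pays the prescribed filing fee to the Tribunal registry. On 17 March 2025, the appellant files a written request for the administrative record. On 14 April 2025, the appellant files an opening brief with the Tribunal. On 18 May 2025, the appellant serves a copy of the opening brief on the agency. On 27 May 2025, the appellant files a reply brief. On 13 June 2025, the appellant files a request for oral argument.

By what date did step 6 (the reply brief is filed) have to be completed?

10 June 2025

Step 6 runs from 18 May 2025, when the brief is served on the agency. The window is 7–23 days after 18 May 2025; it closes on 10 June 2025.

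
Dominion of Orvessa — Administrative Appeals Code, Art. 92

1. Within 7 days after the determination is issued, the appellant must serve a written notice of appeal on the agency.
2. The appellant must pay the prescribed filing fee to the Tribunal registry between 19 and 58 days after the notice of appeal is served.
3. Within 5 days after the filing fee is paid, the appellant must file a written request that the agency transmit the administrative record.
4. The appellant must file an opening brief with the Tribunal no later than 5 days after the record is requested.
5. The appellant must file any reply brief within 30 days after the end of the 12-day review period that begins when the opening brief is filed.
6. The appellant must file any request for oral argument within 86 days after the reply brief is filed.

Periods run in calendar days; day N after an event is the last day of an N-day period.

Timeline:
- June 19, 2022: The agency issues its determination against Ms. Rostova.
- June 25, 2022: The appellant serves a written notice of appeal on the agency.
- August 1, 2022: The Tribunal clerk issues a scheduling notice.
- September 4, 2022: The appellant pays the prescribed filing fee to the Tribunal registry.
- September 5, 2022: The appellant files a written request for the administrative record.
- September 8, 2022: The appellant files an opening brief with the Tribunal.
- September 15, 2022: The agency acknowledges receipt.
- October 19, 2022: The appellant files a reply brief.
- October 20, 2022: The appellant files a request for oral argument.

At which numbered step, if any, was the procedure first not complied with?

Step 2

Step 1: 7 days after June 19, 2022 (when the determination is issued) is June 26, 2022; June 25, 2022 is within that limit.
Step 2: the window is 19–58 days after June 25, 2022 (when the notice of appeal is served), so July 14, 2022 through August 22, 2022; September 4, 2022 is 13 days past the end of the window.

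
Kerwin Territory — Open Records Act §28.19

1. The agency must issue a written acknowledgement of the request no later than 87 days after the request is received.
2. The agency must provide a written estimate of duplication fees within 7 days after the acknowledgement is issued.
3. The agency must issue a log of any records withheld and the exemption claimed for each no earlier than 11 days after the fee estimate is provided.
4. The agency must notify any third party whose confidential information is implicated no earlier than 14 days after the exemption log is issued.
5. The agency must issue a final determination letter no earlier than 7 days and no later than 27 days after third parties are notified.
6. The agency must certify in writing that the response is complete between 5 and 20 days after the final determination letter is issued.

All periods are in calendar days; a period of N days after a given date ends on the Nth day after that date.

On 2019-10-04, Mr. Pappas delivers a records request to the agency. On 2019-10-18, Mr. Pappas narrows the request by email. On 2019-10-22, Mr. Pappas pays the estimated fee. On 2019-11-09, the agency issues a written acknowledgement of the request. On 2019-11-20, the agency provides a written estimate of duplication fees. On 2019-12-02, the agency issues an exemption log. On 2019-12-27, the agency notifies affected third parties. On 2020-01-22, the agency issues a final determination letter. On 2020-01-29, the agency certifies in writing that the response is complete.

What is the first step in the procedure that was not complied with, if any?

Step 2

Step 1 — counting 87 days from 2019-10-04 (when the request is received) gives a deadline of 2019-12-30; done 2019-11-09 — timely.
Step 2 — counting 7 days from 2019-11-09 (when the acknowledgement is issued) gives a deadline of 2019-11-16; done 2019-11-20 — 4 days late.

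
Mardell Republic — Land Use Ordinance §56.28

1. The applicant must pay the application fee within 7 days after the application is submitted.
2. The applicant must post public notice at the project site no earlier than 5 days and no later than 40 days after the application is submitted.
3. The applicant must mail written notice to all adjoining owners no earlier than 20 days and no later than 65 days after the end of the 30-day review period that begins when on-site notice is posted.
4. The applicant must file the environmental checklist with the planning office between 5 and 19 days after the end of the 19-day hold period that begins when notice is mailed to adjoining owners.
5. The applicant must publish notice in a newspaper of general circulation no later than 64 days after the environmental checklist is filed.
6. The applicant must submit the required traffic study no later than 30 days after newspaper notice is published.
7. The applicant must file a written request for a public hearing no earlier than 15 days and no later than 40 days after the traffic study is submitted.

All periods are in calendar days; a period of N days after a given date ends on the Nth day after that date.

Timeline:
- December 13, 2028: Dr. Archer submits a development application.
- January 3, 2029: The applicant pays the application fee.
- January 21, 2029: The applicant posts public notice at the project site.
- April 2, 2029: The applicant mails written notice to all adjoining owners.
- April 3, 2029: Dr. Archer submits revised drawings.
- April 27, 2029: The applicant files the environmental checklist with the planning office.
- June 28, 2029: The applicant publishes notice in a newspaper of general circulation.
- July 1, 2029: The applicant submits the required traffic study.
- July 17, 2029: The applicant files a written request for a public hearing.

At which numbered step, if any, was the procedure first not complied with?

Step 1

(1) due by December 13, 2028 + 7 days = December 20, 2028; done January 3, 2029 — 14 days late.
No need to go further; step 1 was not satisfied.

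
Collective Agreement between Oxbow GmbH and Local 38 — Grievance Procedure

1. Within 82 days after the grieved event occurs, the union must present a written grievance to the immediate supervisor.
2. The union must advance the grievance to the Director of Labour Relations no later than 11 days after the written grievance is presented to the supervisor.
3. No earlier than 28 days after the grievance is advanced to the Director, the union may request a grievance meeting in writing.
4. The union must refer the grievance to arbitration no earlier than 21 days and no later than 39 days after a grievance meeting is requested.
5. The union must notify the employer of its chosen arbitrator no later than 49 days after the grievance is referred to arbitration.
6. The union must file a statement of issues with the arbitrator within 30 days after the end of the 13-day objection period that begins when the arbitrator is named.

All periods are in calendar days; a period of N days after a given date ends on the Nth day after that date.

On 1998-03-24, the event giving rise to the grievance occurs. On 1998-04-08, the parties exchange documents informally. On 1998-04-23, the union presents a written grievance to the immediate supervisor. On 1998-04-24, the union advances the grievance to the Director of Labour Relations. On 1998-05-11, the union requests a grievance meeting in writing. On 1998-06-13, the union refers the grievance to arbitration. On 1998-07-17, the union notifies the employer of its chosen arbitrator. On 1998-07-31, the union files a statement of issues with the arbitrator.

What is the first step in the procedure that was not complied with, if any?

(1) due by 1998-03-24 + 82 days = 1998-06-14; completed 1998-04-23, before the deadline.
(2) due by 1998-04-23 + 11 days = 1998-05-04; 1998-04-24 is within that limit.
(3) permitted from 1998-04-24 + 28 days = 1998-05-22 onward; done 1998-05-11 — 11 days too early.
The analysis stops there.

Step 3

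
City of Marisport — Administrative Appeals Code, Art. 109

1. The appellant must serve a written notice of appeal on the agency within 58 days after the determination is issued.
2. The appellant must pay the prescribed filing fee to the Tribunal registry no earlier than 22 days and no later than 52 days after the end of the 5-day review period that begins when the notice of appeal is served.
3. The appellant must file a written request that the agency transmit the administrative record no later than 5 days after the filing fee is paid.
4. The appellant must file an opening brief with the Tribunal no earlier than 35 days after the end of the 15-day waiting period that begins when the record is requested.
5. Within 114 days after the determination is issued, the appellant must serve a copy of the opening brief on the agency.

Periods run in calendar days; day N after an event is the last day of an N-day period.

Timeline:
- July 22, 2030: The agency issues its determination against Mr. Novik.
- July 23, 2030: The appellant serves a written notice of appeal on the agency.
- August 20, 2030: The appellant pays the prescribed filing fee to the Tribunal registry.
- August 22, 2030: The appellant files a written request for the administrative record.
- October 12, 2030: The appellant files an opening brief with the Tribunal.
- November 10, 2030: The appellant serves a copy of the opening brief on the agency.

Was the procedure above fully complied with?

Step 1 — counting 58 days from July 22, 2030 (when the determination is issued) gives a deadline of September 18, 2030; done July 23, 2030 — timely.
Step 2 — 22 and 52 days from July 28, 2030 (end of the 5-day review period, which began when the notice of appeal is served on July 23, 2030) are August 19, 2030 and September 18, 2030 respectively; done August 20, 2030, which is between those dates.
Step 3 — counting 5 days from August 20, 2030 (when the filing fee is paid) gives a deadline of August 25, 2030; completed August 22, 2030, before the deadline.
Step 4 — must wait 35 days from September 6, 2030 (end of the 15-day waiting period, which began when the record is requested on August 22, 2030), so not before October 11, 2030; done October 12, 2030, after the minimum wait.
Step 5 — counting 114 days from July 22, 2030 (when the determination is issued) gives a deadline of November 13, 2030; done November 10, 2030 — timely.

Yes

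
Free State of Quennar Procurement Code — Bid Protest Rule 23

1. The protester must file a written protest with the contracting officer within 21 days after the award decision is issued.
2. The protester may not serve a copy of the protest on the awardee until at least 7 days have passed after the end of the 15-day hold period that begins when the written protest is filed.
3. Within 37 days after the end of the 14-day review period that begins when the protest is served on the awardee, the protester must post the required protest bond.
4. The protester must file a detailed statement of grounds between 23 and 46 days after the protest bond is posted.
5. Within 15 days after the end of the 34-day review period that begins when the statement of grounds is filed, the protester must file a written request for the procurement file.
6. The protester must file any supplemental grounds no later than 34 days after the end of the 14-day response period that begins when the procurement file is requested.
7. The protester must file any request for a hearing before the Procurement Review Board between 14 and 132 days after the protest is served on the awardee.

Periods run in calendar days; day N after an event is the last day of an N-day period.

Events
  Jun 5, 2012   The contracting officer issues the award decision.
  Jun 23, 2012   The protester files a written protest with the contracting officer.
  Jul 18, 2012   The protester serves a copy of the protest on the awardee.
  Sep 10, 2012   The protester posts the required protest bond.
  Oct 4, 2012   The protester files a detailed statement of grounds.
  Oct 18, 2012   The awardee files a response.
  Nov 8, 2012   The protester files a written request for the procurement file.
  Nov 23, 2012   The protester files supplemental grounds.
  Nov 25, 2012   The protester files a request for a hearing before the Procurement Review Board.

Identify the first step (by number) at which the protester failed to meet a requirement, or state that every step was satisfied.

Step 3

Step 1 — counting 21 days from Jun 5, 2012 (when the award decision is issued) gives a deadline of Jun 26, 2012; completed Jun 23, 2012, before the deadline.
Step 2 — must wait 7 days from Jul 8, 2012 (end of the 15-day hold period, which began when the written protest is filed on Jun 23, 2012), so not before Jul 15, 2012; done Jul 18, 2012 — permitted.
Step 3 — counting 37 days from Aug 1, 2012 (end of the 14-day review period, which began when the protest is served on the awardee on Jul 18, 2012) gives a deadline of Sep 7, 2012; done Sep 10, 2012 — 3 days late.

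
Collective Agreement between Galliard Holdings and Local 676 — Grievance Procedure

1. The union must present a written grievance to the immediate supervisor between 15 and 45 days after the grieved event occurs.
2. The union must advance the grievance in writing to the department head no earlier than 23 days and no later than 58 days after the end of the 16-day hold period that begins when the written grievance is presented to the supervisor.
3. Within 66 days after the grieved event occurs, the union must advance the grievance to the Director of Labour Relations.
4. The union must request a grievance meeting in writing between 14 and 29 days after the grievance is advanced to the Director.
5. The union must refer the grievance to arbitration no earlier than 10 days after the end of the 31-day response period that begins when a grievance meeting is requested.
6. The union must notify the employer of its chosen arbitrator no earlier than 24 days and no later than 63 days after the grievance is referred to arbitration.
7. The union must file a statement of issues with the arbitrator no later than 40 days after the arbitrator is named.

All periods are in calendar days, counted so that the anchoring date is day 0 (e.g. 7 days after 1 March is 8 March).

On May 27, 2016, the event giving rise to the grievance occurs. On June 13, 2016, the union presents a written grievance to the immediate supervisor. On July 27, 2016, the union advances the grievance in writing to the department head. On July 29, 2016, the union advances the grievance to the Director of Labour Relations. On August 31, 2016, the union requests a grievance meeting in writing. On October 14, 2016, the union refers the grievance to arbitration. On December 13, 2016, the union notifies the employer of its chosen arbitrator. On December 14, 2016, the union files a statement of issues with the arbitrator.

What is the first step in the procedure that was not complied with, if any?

Step 1 — 15 and 45 days from May 27, 2016 (when the grieved event occurs) are June 11, 2016 and July 11, 2016 respectively; June 13, 2016 falls inside that range.
Step 2 — 23 and 58 days from June 29, 2016 (end of the 16-day hold period, which began when the written grievance is presented to the supervisor on June 13, 2016) are July 22, 2016 and August 26, 2016 respectively; done July 27, 2016 — within the window.
Step 3 — counting 66 days from May 27, 2016 (when the grieved event occurs) gives a deadline of August 1, 2016; completed July 29, 2016, before the deadline.
Step 4 — 14 and 29 days from July 29, 2016 (when the grievance is advanced to the Director) are August 12, 2016 and August 27, 2016 respectively; done August 31, 2016 — 4 days after the window closed.

Step 4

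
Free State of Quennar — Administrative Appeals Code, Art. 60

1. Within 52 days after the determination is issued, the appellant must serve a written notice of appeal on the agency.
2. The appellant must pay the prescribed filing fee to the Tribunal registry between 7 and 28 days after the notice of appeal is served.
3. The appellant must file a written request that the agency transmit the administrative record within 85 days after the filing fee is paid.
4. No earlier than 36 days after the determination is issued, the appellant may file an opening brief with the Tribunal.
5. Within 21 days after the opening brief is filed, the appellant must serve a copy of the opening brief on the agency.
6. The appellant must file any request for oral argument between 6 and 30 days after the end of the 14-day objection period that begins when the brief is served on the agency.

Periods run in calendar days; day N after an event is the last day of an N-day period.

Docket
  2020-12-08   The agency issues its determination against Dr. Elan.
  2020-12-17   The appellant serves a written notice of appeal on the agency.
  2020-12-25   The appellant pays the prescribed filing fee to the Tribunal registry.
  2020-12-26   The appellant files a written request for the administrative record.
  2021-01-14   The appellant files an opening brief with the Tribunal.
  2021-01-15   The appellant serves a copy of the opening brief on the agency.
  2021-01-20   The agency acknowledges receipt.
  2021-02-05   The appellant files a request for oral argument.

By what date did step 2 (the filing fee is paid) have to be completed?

2021-01-14

Step 2 runs from 2020-12-17, when the notice of appeal is served. The window is 7–28 days after 2020-12-17; it closes on 2021-01-14.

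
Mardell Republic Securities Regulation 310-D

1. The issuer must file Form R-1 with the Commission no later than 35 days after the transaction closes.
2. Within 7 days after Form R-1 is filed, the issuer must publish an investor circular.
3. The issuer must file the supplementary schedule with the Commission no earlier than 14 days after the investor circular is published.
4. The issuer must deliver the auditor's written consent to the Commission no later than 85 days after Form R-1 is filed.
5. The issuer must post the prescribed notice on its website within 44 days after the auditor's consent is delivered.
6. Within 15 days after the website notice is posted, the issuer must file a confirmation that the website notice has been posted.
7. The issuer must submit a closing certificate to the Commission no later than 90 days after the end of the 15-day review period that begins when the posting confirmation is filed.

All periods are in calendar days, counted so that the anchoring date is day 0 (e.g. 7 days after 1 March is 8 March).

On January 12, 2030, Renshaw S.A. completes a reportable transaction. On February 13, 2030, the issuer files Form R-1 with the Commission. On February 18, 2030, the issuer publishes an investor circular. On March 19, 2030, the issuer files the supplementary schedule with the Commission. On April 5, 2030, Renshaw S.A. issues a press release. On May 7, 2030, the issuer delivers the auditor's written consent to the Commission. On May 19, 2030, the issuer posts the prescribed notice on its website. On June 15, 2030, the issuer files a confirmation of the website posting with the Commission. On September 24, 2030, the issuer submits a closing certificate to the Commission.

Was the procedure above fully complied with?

No

(1) due by January 12, 2030 + 35 days = February 16, 2030; completed February 13, 2030, before the deadline.
(2) due by February 13, 2030 + 7 days = February 20, 2030; completed February 18, 2030, before the deadline.
(3) permitted from February 18, 2030 + 14 days = March 4, 2030 onward; March 19, 2030 is on or after that date.
(4) due by February 13, 2030 + 85 days = May 9, 2030; May 7, 2030 is within that limit.
(5) due by May 7, 2030 + 44 days = June 20, 2030; May 19, 2030 is within that limit.
(6) due by May 19, 2030 + 15 days = June 3, 2030; June 15, 2030 misses that deadline by 12 days.
No need to go further; step 6 was not satisfied.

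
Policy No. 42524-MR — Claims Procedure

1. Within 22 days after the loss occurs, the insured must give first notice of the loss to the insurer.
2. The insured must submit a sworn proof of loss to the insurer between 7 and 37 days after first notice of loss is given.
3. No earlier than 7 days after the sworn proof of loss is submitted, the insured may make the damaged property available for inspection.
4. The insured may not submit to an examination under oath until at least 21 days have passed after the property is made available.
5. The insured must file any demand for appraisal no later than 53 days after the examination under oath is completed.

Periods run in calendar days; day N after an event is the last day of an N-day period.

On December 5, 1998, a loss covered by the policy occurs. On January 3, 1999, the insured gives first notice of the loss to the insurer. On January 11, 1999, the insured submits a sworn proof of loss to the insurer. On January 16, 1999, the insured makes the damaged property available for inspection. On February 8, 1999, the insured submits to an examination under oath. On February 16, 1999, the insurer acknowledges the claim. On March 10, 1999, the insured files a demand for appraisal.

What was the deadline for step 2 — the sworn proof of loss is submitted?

February 9, 1999

Step 2 runs from January 3, 1999, when first notice of loss is given. The window is 7–37 days after January 3, 1999; it closes on February 9, 1999.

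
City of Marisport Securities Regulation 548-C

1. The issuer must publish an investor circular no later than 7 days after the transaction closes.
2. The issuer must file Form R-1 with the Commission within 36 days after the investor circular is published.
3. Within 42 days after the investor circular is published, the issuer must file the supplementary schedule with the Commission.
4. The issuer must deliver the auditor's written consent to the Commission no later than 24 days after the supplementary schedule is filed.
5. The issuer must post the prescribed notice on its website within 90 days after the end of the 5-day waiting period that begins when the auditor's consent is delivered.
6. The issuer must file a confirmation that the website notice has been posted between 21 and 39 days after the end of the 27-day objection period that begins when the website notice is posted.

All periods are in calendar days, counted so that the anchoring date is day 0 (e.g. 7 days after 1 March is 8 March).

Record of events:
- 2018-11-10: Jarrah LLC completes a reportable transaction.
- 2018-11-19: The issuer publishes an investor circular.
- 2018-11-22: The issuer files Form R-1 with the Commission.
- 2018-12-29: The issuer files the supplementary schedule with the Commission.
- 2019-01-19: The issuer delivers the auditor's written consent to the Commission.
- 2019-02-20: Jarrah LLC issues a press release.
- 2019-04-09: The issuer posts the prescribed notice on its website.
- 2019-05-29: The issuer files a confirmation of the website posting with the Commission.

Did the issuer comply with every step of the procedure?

Step 1: 7 days after 2018-11-10 (when the transaction closes) is 2018-11-17; 2018-11-19 misses that deadline by 2 days.

No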